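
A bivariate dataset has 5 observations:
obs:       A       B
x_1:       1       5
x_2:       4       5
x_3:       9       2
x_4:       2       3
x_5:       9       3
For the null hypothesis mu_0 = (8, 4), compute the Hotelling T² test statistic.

Step 1 — sample mean vector:
  mean(A) = (1 + 4 + 9 + 2 + 9) / 5 = 25/5 = 5
  mean(B) = (5 + 5 + 2 + 3 + 3) / 5 = 18/5 = 3.6
  x̄ = (5, 3.6),  deviation x̄ - mu_0 = (5, 3.6) - (8, 4) = (-3, -0.4).

Step 2 — sample covariance matrix, S[i,j] = (1/(n-1)) · Σ_k (x_{k,i} - mean_i) · (x_{k,j} - mean_j), divisor n-1 = 4:
  S[A,A] = ((-4)·(-4) + (-1)·(-1) + (4)·(4) + (-3)·(-3) + (4)·(4)) / 4 = 58/4 = 14.5
  S[A,B] = ((-4)·(1.4) + (-1)·(1.4) + (4)·(-1.6) + (-3)·(-0.6) + (4)·(-0.6)) / 4 = -14/4 = -3.5
  S[B,B] = ((1.4)·(1.4) + (1.4)·(1.4) + (-1.6)·(-1.6) + (-0.6)·(-0.6) + (-0.6)·(-0.6)) / 4 = 7.2/4 = 1.8
  S = [[14.5, -3.5],
 [-3.5, 1.8]].

Step 3 — invert S. det(S) = 14.5·1.8 - (-3.5)² = 13.85.
  S^{-1} = (1/det) · [[d, -b], [-b, a]] = [[0.13, 0.2527],
 [0.2527, 1.0469]].

Step 4 — quadratic form (x̄ - mu_0)^T · S^{-1} · (x̄ - mu_0):
  S^{-1} · (x̄ - mu_0) = (-0.491, -1.1769),
  (x̄ - mu_0)^T · [...] = (-3)·(-0.491) + (-0.4)·(-1.1769) = 1.9437.

Step 5 — scale by n: T² = 5 · 1.9437 = 9.7184.

T² ≈ 9.7184


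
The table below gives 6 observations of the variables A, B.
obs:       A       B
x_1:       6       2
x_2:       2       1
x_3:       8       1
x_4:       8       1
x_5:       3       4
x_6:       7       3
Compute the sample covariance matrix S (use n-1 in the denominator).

Step 1 — column means:
  mean(A) = (6 + 2 + 8 + 8 + 3 + 7) / 6 = 34/6 = 5.6667
  mean(B) = (2 + 1 + 1 + 1 + 4 + 3) / 6 = 12/6 = 2

Step 2 — sample covariance S[i,j] = (1/(n-1)) · Σ_k (x_{k,i} - mean_i) · (x_{k,j} - mean_j), with n-1 = 5.
  S[A,A] = ((0.3333)·(0.3333) + (-3.6667)·(-3.6667) + (2.3333)·(2.3333) + (2.3333)·(2.3333) + (-2.6667)·(-2.6667) + (1.3333)·(1.3333)) / 5 = 33.3333/5 = 6.6667
  S[A,B] = ((0.3333)·(0) + (-3.6667)·(-1) + (2.3333)·(-1) + (2.3333)·(-1) + (-2.6667)·(2) + (1.3333)·(1)) / 5 = -5/5 = -1
  S[B,B] = ((0)·(0) + (-1)·(-1) + (-1)·(-1) + (-1)·(-1) + (2)·(2) + (1)·(1)) / 5 = 8/5 = 1.6

S is symmetric (S[j,i] = S[i,j]). Assembling:

S = [[6.6667, -1],
 [-1, 1.6]]


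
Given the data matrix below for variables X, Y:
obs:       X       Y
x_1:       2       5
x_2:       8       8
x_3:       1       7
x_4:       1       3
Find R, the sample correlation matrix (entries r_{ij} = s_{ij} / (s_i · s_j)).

Step 1 — column means:
  mean(X) = (2 + 8 + 1 + 1) / 4 = 12/4 = 3
  mean(Y) = (5 + 8 + 7 + 3) / 4 = 23/4 = 5.75

Step 2 — sample variances and covariances s[i,j] = (1/(n-1)) · Σ_k (x_{k,i} - mean_i) · (x_{k,j} - mean_j), with n-1 = 3:
  s[X,X] = ((-1)·(-1) + (5)·(5) + (-2)·(-2) + (-2)·(-2)) / 3 = 34/3 = 11.3333
  s[X,Y] = ((-1)·(-0.75) + (5)·(2.25) + (-2)·(1.25) + (-2)·(-2.75)) / 3 = 15/3 = 5
  s[Y,Y] = ((-0.75)·(-0.75) + (2.25)·(2.25) + (1.25)·(1.25) + (-2.75)·(-2.75)) / 3 = 14.75/3 = 4.9167
  Sample standard deviations s_i = √(s[i,i]):
  s(X) = √(11.3333) = 3.3665
  s(Y) = √(4.9167) = 2.2174

Step 3 — r_{ij} = s_{ij} / (s_i · s_j):
  r[X,X] = 1 (diagonal).
  r[X,Y] = 5 / (3.3665 · 2.2174) = 5 / 7.4647 = 0.6698
  r[Y,Y] = 1 (diagonal).

R is symmetric with unit diagonal. Assembling:

R = [[1, 0.6698],
 [0.6698, 1]]


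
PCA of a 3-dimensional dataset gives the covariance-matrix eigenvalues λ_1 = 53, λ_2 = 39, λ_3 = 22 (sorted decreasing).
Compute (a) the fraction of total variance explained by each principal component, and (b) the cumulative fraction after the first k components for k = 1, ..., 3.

Step 1 — total variance = trace(Sigma) = Σ λ_i = 53 + 39 + 22 = 114.

Step 2 — fraction explained by component i = λ_i / Σ λ:
  PC1: 53/114 = 0.4649
  PC2: 39/114 = 0.3421
  PC3: 22/114 = 0.193

Step 3 — cumulative fraction after k components = (λ_1 + ... + λ_k) / Σ λ:
  k = 1: 53/114 = 0.4649
  k = 2: (53 + 39)/114 = 92/114 = 0.807
  k = 3: (53 + 39 + 22)/114 = 114/114 = 1

Summary (fraction, with percent):

explained: PC1 0.4649 (46.49%), PC2 0.3421 (34.21%), PC3 0.193 (19.3%);  cumulative: 0.4649, 0.807, 1


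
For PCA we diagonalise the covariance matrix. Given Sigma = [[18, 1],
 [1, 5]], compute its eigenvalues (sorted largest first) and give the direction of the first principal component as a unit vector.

Step 1 — characteristic polynomial of 2×2 Sigma:
  det(Sigma - λI) = λ² - trace · λ + det = 0.
  trace = 18 + 5 = 23, det = 18·5 - (1)² = 89.
Step 2 — discriminant:
  Δ = trace² - 4·det = 529 - 356 = 173.
Step 3 — eigenvalues:
  λ = (trace ± √Δ)/2 = (23 ± 13.1529)/2,
  λ_1 = 18.0765,  λ_2 = 4.9235.

Step 4 — unit eigenvector for λ_1: solve (Sigma - λ_1 I)v = 0. First row:
  (18 - 18.0765)·v_x + (1)·v_y = 0, i.e. (-0.0765)·v_x + (1)·v_y = 0,
  so v ∝ (b, λ_1 - a) = (1, 0.0765) = u.
  ||u|| = √((1)² + (0.0765)²) = √(1.0058) ≈ 1.0029,
  v_1 = u/||u|| ≈ (0.9971, 0.0763) (||v_1|| = 1).

λ_1 = 18.0765,  λ_2 = 4.9235;  v_1 ≈ (0.9971, 0.0763)


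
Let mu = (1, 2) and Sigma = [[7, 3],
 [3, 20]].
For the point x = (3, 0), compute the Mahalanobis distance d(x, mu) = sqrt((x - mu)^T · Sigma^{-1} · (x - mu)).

Step 1 — centre the observation: (x - mu) = (2, -2).

Step 2 — invert Sigma. det(Sigma) = 7·20 - (3)² = 131.
  Sigma^{-1} = (1/det) · [[d, -b], [-b, a]] = [[0.1527, -0.0229],
 [-0.0229, 0.0534]].

Step 3 — form the quadratic (x - mu)^T · Sigma^{-1} · (x - mu):
  Sigma^{-1} · (x - mu) = (0.3511, -0.1527).
  (x - mu)^T · [Sigma^{-1} · (x - mu)] = (2)·(0.3511) + (-2)·(-0.1527) = 1.0076.

Step 4 — take square root: d = √(1.0076) ≈ 1.0038.

d(x, mu) = √(1.0076) ≈ 1.0038


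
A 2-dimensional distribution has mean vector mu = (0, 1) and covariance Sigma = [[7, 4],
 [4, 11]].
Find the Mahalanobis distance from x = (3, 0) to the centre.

Step 1 — centre the observation: (x - mu) = (3, -1).

Step 2 — invert Sigma. det(Sigma) = 7·11 - (4)² = 61.
  Sigma^{-1} = (1/det) · [[d, -b], [-b, a]] = [[0.1803, -0.0656],
 [-0.0656, 0.1148]].

Step 3 — form the quadratic (x - mu)^T · Sigma^{-1} · (x - mu):
  Sigma^{-1} · (x - mu) = (0.6066, -0.3115).
  (x - mu)^T · [Sigma^{-1} · (x - mu)] = (3)·(0.6066) + (-1)·(-0.3115) = 2.1311.

Step 4 — take square root: d = √(2.1311) ≈ 1.4598.

d(x, mu) = √(2.1311) ≈ 1.4598


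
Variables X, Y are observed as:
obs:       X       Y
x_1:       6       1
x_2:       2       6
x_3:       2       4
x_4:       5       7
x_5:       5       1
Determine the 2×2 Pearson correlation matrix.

Step 1 — column means:
  mean(X) = (6 + 2 + 2 + 5 + 5) / 5 = 20/5 = 4
  mean(Y) = (1 + 6 + 4 + 7 + 1) / 5 = 19/5 = 3.8

Step 2 — sample variances and covariances s[i,j] = (1/(n-1)) · Σ_k (x_{k,i} - mean_i) · (x_{k,j} - mean_j), with n-1 = 4:
  s[X,X] = ((2)·(2) + (-2)·(-2) + (-2)·(-2) + (1)·(1) + (1)·(1)) / 4 = 14/4 = 3.5
  s[X,Y] = ((2)·(-2.8) + (-2)·(2.2) + (-2)·(0.2) + (1)·(3.2) + (1)·(-2.8)) / 4 = -10/4 = -2.5
  s[Y,Y] = ((-2.8)·(-2.8) + (2.2)·(2.2) + (0.2)·(0.2) + (3.2)·(3.2) + (-2.8)·(-2.8)) / 4 = 30.8/4 = 7.7
  Sample standard deviations s_i = √(s[i,i]):
  s(X) = √(3.5) = 1.8708
  s(Y) = √(7.7) = 2.7749

Step 3 — r_{ij} = s_{ij} / (s_i · s_j):
  r[X,X] = 1 (diagonal).
  r[X,Y] = -2.5 / (1.8708 · 2.7749) = -2.5 / 5.1913 = -0.4816
  r[Y,Y] = 1 (diagonal).

R is symmetric with unit diagonal. Assembling:

R = [[1, -0.4816],
 [-0.4816, 1]]


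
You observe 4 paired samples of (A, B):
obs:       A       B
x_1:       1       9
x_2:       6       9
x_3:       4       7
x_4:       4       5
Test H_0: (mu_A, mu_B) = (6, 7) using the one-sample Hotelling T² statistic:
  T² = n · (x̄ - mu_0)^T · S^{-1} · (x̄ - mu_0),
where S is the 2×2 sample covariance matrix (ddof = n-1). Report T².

Step 1 — sample mean vector:
  mean(A) = (1 + 6 + 4 + 4) / 4 = 15/4 = 3.75
  mean(B) = (9 + 9 + 7 + 5) / 4 = 30/4 = 7.5
  x̄ = (3.75, 7.5),  deviation x̄ - mu_0 = (3.75, 7.5) - (6, 7) = (-2.25, 0.5).

Step 2 — sample covariance matrix, S[i,j] = (1/(n-1)) · Σ_k (x_{k,i} - mean_i) · (x_{k,j} - mean_j), divisor n-1 = 3:
  S[A,A] = ((-2.75)·(-2.75) + (2.25)·(2.25) + (0.25)·(0.25) + (0.25)·(0.25)) / 3 = 12.75/3 = 4.25
  S[A,B] = ((-2.75)·(1.5) + (2.25)·(1.5) + (0.25)·(-0.5) + (0.25)·(-2.5)) / 3 = -1.5/3 = -0.5
  S[B,B] = ((1.5)·(1.5) + (1.5)·(1.5) + (-0.5)·(-0.5) + (-2.5)·(-2.5)) / 3 = 11/3 = 3.6667
  S = [[4.25, -0.5],
 [-0.5, 3.6667]].

Step 3 — invert S. det(S) = 4.25·3.6667 - (-0.5)² = 15.3333.
  S^{-1} = (1/det) · [[d, -b], [-b, a]] = [[0.2391, 0.0326],
 [0.0326, 0.2772]].

Step 4 — quadratic form (x̄ - mu_0)^T · S^{-1} · (x̄ - mu_0):
  S^{-1} · (x̄ - mu_0) = (-0.5217, 0.0652),
  (x̄ - mu_0)^T · [...] = (-2.25)·(-0.5217) + (0.5)·(0.0652) = 1.2065.

Step 5 — scale by n: T² = 4 · 1.2065 = 4.8261.

T² ≈ 4.8261


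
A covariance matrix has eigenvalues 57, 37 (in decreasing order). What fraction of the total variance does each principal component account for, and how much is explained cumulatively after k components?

Step 1 — total variance = trace(Sigma) = Σ λ_i = 57 + 37 = 94.

Step 2 — fraction explained by component i = λ_i / Σ λ:
  PC1: 57/94 = 0.6064
  PC2: 37/94 = 0.3936

Step 3 — cumulative fraction after k components = (λ_1 + ... + λ_k) / Σ λ:
  k = 1: 57/94 = 0.6064
  k = 2: (57 + 37)/94 = 94/94 = 1

Summary (fraction, with percent):

explained: PC1 0.6064 (60.64%), PC2 0.3936 (39.36%);  cumulative: 0.6064, 1


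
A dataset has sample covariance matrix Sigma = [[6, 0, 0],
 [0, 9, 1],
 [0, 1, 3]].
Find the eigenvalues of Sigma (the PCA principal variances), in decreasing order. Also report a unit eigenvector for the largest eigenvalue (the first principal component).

Step 1 — characteristic polynomial p(λ) = det(λI - Sigma) = λ³ - tr·λ² + c_1·λ - det, where tr = trace, c_1 = sum of the principal 2×2 minors, det = det(Sigma):
  tr = 6 + 9 + 3 = 18,
  c_1 = (6·9 - (0)²) + (6·3 - (0)²) + (9·3 - (1)²) = 54 + 18 + 26 = 98,
  det = 6·(9·3 - (1)²) - (0)·((0)·3 - (1)·(0)) + (0)·((0)·(1) - 9·(0)) = 6·(26) - (0)·(0) + (0)·(0) = 156.
  So p(λ) = λ³ - 18λ² + 98λ - 156.
Step 2 — look for an integer root (rational root theorem: any rational root is an integer divisor of 156). Testing λ = 6:
  p(6) = 216 - 648 + 588 - 156 = 0  ✓
  Dividing out (λ - 6): p(λ) = (λ - 6)(λ² - 12λ + 26).
Step 3 — remaining eigenvalues from the quadratic λ² - 12λ + 26 = 0:
  Δ = 12² - 4·26 = 144 - 104 = 40,  λ = (12 ± √40)/2 = (12 ± 6.3246)/2 ≈ 9.1623 or 2.8377.
  Sorted: λ_1 = 9.1623,  λ_2 = 6,  λ_3 = 2.8377  (check: sum = 18 = tr ✓).

Step 4 — unit eigenvector for λ_1 ≈ 9.1623: v spans the null space of (Sigma - λ_1 I), whose rows are
  r_1 = (-3.1623, 0, 0),  r_2 = (0, -0.1623, 1),  r_3 = (0, 1, -6.1623).
  v is orthogonal to every row, so take v ∝ r_1 × r_2 = ((0)·(1) - (0)·(-0.1623), (0)·(0) - (-3.1623)·(1), (-3.1623)·(-0.1623) - (0)·(0)) ≈ (0, 3.1623, 0.5132).
  Let u = (0, 3.1623, 0.5132).
  ||u|| = √((0)² + (3.1623)² + (0.5132)²) = √(10.2633) ≈ 3.2036,  v_1 = u/||u|| ≈ (0, 0.9871, 0.1602) (||v_1|| = 1).

λ_1 = 9.1623,  λ_2 = 6,  λ_3 = 2.8377;  v_1 ≈ (0, 0.9871, 0.1602)


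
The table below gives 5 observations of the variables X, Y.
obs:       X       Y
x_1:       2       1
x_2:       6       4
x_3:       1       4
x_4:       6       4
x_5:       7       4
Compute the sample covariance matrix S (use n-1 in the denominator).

Step 1 — column means:
  mean(X) = (2 + 6 + 1 + 6 + 7) / 5 = 22/5 = 4.4
  mean(Y) = (1 + 4 + 4 + 4 + 4) / 5 = 17/5 = 3.4

Step 2 — sample covariance S[i,j] = (1/(n-1)) · Σ_k (x_{k,i} - mean_i) · (x_{k,j} - mean_j), with n-1 = 4.
  S[X,X] = ((-2.4)·(-2.4) + (1.6)·(1.6) + (-3.4)·(-3.4) + (1.6)·(1.6) + (2.6)·(2.6)) / 4 = 29.2/4 = 7.3
  S[X,Y] = ((-2.4)·(-2.4) + (1.6)·(0.6) + (-3.4)·(0.6) + (1.6)·(0.6) + (2.6)·(0.6)) / 4 = 7.2/4 = 1.8
  S[Y,Y] = ((-2.4)·(-2.4) + (0.6)·(0.6) + (0.6)·(0.6) + (0.6)·(0.6) + (0.6)·(0.6)) / 4 = 7.2/4 = 1.8

S is symmetric (S[j,i] = S[i,j]). Assembling:

S = [[7.3, 1.8],
 [1.8, 1.8]]


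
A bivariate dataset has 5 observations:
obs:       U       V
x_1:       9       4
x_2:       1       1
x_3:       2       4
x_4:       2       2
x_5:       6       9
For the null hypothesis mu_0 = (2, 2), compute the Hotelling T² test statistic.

Step 1 — sample mean vector:
  mean(U) = (9 + 1 + 2 + 2 + 6) / 5 = 20/5 = 4
  mean(V) = (4 + 1 + 4 + 2 + 9) / 5 = 20/5 = 4
  x̄ = (4, 4),  deviation x̄ - mu_0 = (4, 4) - (2, 2) = (2, 2).

Step 2 — sample covariance matrix, S[i,j] = (1/(n-1)) · Σ_k (x_{k,i} - mean_i) · (x_{k,j} - mean_j), divisor n-1 = 4:
  S[U,U] = ((5)·(5) + (-3)·(-3) + (-2)·(-2) + (-2)·(-2) + (2)·(2)) / 4 = 46/4 = 11.5
  S[U,V] = ((5)·(0) + (-3)·(-3) + (-2)·(0) + (-2)·(-2) + (2)·(5)) / 4 = 23/4 = 5.75
  S[V,V] = ((0)·(0) + (-3)·(-3) + (0)·(0) + (-2)·(-2) + (5)·(5)) / 4 = 38/4 = 9.5
  S = [[11.5, 5.75],
 [5.75, 9.5]].

Step 3 — invert S. det(S) = 11.5·9.5 - (5.75)² = 76.1875.
  S^{-1} = (1/det) · [[d, -b], [-b, a]] = [[0.1247, -0.0755],
 [-0.0755, 0.1509]].

Step 4 — quadratic form (x̄ - mu_0)^T · S^{-1} · (x̄ - mu_0):
  S^{-1} · (x̄ - mu_0) = (0.0984, 0.1509),
  (x̄ - mu_0)^T · [...] = (2)·(0.0984) + (2)·(0.1509) = 0.4988.

Step 5 — scale by n: T² = 5 · 0.4988 = 2.4938.

T² ≈ 2.4938


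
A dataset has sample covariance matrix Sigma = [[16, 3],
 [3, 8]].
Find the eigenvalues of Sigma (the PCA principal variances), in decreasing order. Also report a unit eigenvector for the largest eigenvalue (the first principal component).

Step 1 — characteristic polynomial of 2×2 Sigma:
  det(Sigma - λI) = λ² - trace · λ + det = 0.
  trace = 16 + 8 = 24, det = 16·8 - (3)² = 119.
Step 2 — discriminant:
  Δ = trace² - 4·det = 576 - 476 = 100.
Step 3 — eigenvalues:
  λ = (trace ± √Δ)/2 = (24 ± 10)/2,
  λ_1 = 17,  λ_2 = 7.

Step 4 — unit eigenvector for λ_1: solve (Sigma - λ_1 I)v = 0. First row:
  (16 - 17)·v_x + (3)·v_y = 0, i.e. (-1)·v_x + (3)·v_y = 0,
  so v ∝ (b, λ_1 - a) = (3, 1) = u.
  ||u|| = √((3)² + (1)²) = √(10) ≈ 3.1623,
  v_1 = u/||u|| ≈ (0.9487, 0.3162) (||v_1|| = 1).

λ_1 = 17,  λ_2 = 7;  v_1 ≈ (0.9487, 0.3162)


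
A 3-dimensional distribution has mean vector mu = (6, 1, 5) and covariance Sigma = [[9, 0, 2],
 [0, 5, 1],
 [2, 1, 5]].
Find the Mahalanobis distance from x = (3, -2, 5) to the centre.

Step 1 — centre the observation: (x - mu) = (-3, -3, 0).

Step 2 — invert Sigma (cofactor / det for 3×3, or solve directly):
  Sigma^{-1} = [[0.1224, 0.0102, -0.051],
 [0.0102, 0.2092, -0.0459],
 [-0.051, -0.0459, 0.2296]].

Step 3 — form the quadratic (x - mu)^T · Sigma^{-1} · (x - mu):
  Sigma^{-1} · (x - mu) = (-0.398, -0.6582, 0.2908).
  (x - mu)^T · [Sigma^{-1} · (x - mu)] = (-3)·(-0.398) + (-3)·(-0.6582) + (0)·(0.2908) = 3.1684.

Step 4 — take square root: d = √(3.1684) ≈ 1.78.

d(x, mu) = √(3.1684) ≈ 1.78


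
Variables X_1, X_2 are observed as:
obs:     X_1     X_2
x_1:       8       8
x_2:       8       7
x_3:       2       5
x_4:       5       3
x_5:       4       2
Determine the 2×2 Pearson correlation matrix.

Step 1 — column means:
  mean(X_1) = (8 + 8 + 2 + 5 + 4) / 5 = 27/5 = 5.4
  mean(X_2) = (8 + 7 + 5 + 3 + 2) / 5 = 25/5 = 5

Step 2 — sample variances and covariances s[i,j] = (1/(n-1)) · Σ_k (x_{k,i} - mean_i) · (x_{k,j} - mean_j), with n-1 = 4:
  s[X_1,X_1] = ((2.6)·(2.6) + (2.6)·(2.6) + (-3.4)·(-3.4) + (-0.4)·(-0.4) + (-1.4)·(-1.4)) / 4 = 27.2/4 = 6.8
  s[X_1,X_2] = ((2.6)·(3) + (2.6)·(2) + (-3.4)·(0) + (-0.4)·(-2) + (-1.4)·(-3)) / 4 = 18/4 = 4.5
  s[X_2,X_2] = ((3)·(3) + (2)·(2) + (0)·(0) + (-2)·(-2) + (-3)·(-3)) / 4 = 26/4 = 6.5
  Sample standard deviations s_i = √(s[i,i]):
  s(X_1) = √(6.8) = 2.6077
  s(X_2) = √(6.5) = 2.5495

Step 3 — r_{ij} = s_{ij} / (s_i · s_j):
  r[X_1,X_1] = 1 (diagonal).
  r[X_1,X_2] = 4.5 / (2.6077 · 2.5495) = 4.5 / 6.6483 = 0.6769
  r[X_2,X_2] = 1 (diagonal).

R is symmetric with unit diagonal. Assembling:

R = [[1, 0.6769],
 [0.6769, 1]]


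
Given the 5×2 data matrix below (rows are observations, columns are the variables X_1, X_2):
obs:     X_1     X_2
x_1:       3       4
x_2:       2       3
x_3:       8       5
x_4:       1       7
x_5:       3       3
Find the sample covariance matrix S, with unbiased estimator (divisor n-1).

Step 1 — column means:
  mean(X_1) = (3 + 2 + 8 + 1 + 3) / 5 = 17/5 = 3.4
  mean(X_2) = (4 + 3 + 5 + 7 + 3) / 5 = 22/5 = 4.4

Step 2 — sample covariance S[i,j] = (1/(n-1)) · Σ_k (x_{k,i} - mean_i) · (x_{k,j} - mean_j), with n-1 = 4.
  S[X_1,X_1] = ((-0.4)·(-0.4) + (-1.4)·(-1.4) + (4.6)·(4.6) + (-2.4)·(-2.4) + (-0.4)·(-0.4)) / 4 = 29.2/4 = 7.3
  S[X_1,X_2] = ((-0.4)·(-0.4) + (-1.4)·(-1.4) + (4.6)·(0.6) + (-2.4)·(2.6) + (-0.4)·(-1.4)) / 4 = -0.8/4 = -0.2
  S[X_2,X_2] = ((-0.4)·(-0.4) + (-1.4)·(-1.4) + (0.6)·(0.6) + (2.6)·(2.6) + (-1.4)·(-1.4)) / 4 = 11.2/4 = 2.8

S is symmetric (S[j,i] = S[i,j]). Assembling:

S = [[7.3, -0.2],
 [-0.2, 2.8]]


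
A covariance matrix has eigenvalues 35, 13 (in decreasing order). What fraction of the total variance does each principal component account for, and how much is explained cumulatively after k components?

Step 1 — total variance = trace(Sigma) = Σ λ_i = 35 + 13 = 48.

Step 2 — fraction explained by component i = λ_i / Σ λ:
  PC1: 35/48 = 0.7292
  PC2: 13/48 = 0.2708

Step 3 — cumulative fraction after k components = (λ_1 + ... + λ_k) / Σ λ:
  k = 1: 35/48 = 0.7292
  k = 2: (35 + 13)/48 = 48/48 = 1

Summary (fraction, with percent):

explained: PC1 0.7292 (72.92%), PC2 0.2708 (27.08%);  cumulative: 0.7292, 1


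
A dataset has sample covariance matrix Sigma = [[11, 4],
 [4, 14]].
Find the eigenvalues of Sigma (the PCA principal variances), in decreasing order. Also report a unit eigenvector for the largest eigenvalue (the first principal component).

Step 1 — characteristic polynomial of 2×2 Sigma:
  det(Sigma - λI) = λ² - trace · λ + det = 0.
  trace = 11 + 14 = 25, det = 11·14 - (4)² = 138.
Step 2 — discriminant:
  Δ = trace² - 4·det = 625 - 552 = 73.
Step 3 — eigenvalues:
  λ = (trace ± √Δ)/2 = (25 ± 8.544)/2,
  λ_1 = 16.772,  λ_2 = 8.228.

Step 4 — unit eigenvector for λ_1: solve (Sigma - λ_1 I)v = 0. First row:
  (11 - 16.772)·v_x + (4)·v_y = 0, i.e. (-5.772)·v_x + (4)·v_y = 0,
  so v ∝ (b, λ_1 - a) = (4, 5.772) = u.
  ||u|| = √((4)² + (5.772)²) = √(49.316) ≈ 7.0225,
  v_1 = u/||u|| ≈ (0.5696, 0.8219) (||v_1|| = 1).

λ_1 = 16.772,  λ_2 = 8.228;  v_1 ≈ (0.5696, 0.8219)


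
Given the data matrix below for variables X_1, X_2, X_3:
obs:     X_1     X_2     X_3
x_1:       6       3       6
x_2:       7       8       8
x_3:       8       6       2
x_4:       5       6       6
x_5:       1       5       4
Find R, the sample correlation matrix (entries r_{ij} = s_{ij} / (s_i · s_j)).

Step 1 — column means:
  mean(X_1) = (6 + 7 + 8 + 5 + 1) / 5 = 27/5 = 5.4
  mean(X_2) = (3 + 8 + 6 + 6 + 5) / 5 = 28/5 = 5.6
  mean(X_3) = (6 + 8 + 2 + 6 + 4) / 5 = 26/5 = 5.2

Step 2 — sample variances and covariances s[i,j] = (1/(n-1)) · Σ_k (x_{k,i} - mean_i) · (x_{k,j} - mean_j), with n-1 = 4:
  s[X_1,X_1] = ((0.6)·(0.6) + (1.6)·(1.6) + (2.6)·(2.6) + (-0.4)·(-0.4) + (-4.4)·(-4.4)) / 4 = 29.2/4 = 7.3
  s[X_1,X_2] = ((0.6)·(-2.6) + (1.6)·(2.4) + (2.6)·(0.4) + (-0.4)·(0.4) + (-4.4)·(-0.6)) / 4 = 5.8/4 = 1.45
  s[X_1,X_3] = ((0.6)·(0.8) + (1.6)·(2.8) + (2.6)·(-3.2) + (-0.4)·(0.8) + (-4.4)·(-1.2)) / 4 = 1.6/4 = 0.4
  s[X_2,X_2] = ((-2.6)·(-2.6) + (2.4)·(2.4) + (0.4)·(0.4) + (0.4)·(0.4) + (-0.6)·(-0.6)) / 4 = 13.2/4 = 3.3
  s[X_2,X_3] = ((-2.6)·(0.8) + (2.4)·(2.8) + (0.4)·(-3.2) + (0.4)·(0.8) + (-0.6)·(-1.2)) / 4 = 4.4/4 = 1.1
  s[X_3,X_3] = ((0.8)·(0.8) + (2.8)·(2.8) + (-3.2)·(-3.2) + (0.8)·(0.8) + (-1.2)·(-1.2)) / 4 = 20.8/4 = 5.2
  Sample standard deviations s_i = √(s[i,i]):
  s(X_1) = √(7.3) = 2.7019
  s(X_2) = √(3.3) = 1.8166
  s(X_3) = √(5.2) = 2.2804

Step 3 — r_{ij} = s_{ij} / (s_i · s_j):
  r[X_1,X_1] = 1 (diagonal).
  r[X_1,X_2] = 1.45 / (2.7019 · 1.8166) = 1.45 / 4.9082 = 0.2954
  r[X_1,X_3] = 0.4 / (2.7019 · 2.2804) = 0.4 / 6.1612 = 0.0649
  r[X_2,X_2] = 1 (diagonal).
  r[X_2,X_3] = 1.1 / (1.8166 · 2.2804) = 1.1 / 4.1425 = 0.2655
  r[X_3,X_3] = 1 (diagonal).

R is symmetric with unit diagonal. Assembling:

R = [[1, 0.2954, 0.0649],
 [0.2954, 1, 0.2655],
 [0.0649, 0.2655, 1]]


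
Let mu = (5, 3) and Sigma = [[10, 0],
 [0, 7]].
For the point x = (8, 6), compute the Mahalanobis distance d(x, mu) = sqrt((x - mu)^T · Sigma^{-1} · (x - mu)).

Step 1 — centre the observation: (x - mu) = (3, 3).

Step 2 — invert Sigma. det(Sigma) = 10·7 - (0)² = 70.
  Sigma^{-1} = (1/det) · [[d, -b], [-b, a]] = [[0.1, 0],
 [0, 0.1429]].

Step 3 — form the quadratic (x - mu)^T · Sigma^{-1} · (x - mu):
  Sigma^{-1} · (x - mu) = (0.3, 0.4286).
  (x - mu)^T · [Sigma^{-1} · (x - mu)] = (3)·(0.3) + (3)·(0.4286) = 2.1857.

Step 4 — take square root: d = √(2.1857) ≈ 1.4784.

d(x, mu) = √(2.1857) ≈ 1.4784


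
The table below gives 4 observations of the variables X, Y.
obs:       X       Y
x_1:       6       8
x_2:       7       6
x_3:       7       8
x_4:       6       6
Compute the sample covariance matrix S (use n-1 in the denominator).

Step 1 — column means:
  mean(X) = (6 + 7 + 7 + 6) / 4 = 26/4 = 6.5
  mean(Y) = (8 + 6 + 8 + 6) / 4 = 28/4 = 7

Step 2 — sample covariance S[i,j] = (1/(n-1)) · Σ_k (x_{k,i} - mean_i) · (x_{k,j} - mean_j), with n-1 = 3.
  S[X,X] = ((-0.5)·(-0.5) + (0.5)·(0.5) + (0.5)·(0.5) + (-0.5)·(-0.5)) / 3 = 1/3 = 0.3333
  S[X,Y] = ((-0.5)·(1) + (0.5)·(-1) + (0.5)·(1) + (-0.5)·(-1)) / 3 = 0/3 = 0
  S[Y,Y] = ((1)·(1) + (-1)·(-1) + (1)·(1) + (-1)·(-1)) / 3 = 4/3 = 1.3333

S is symmetric (S[j,i] = S[i,j]). Assembling:

S = [[0.3333, 0],
 [0, 1.3333]]


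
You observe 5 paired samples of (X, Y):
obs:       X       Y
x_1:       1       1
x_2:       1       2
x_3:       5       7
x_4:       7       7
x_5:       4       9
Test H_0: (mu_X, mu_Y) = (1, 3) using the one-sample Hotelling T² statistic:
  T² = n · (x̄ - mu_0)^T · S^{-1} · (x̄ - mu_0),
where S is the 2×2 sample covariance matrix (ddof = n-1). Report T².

Step 1 — sample mean vector:
  mean(X) = (1 + 1 + 5 + 7 + 4) / 5 = 18/5 = 3.6
  mean(Y) = (1 + 2 + 7 + 7 + 9) / 5 = 26/5 = 5.2
  x̄ = (3.6, 5.2),  deviation x̄ - mu_0 = (3.6, 5.2) - (1, 3) = (2.6, 2.2).

Step 2 — sample covariance matrix, S[i,j] = (1/(n-1)) · Σ_k (x_{k,i} - mean_i) · (x_{k,j} - mean_j), divisor n-1 = 4:
  S[X,X] = ((-2.6)·(-2.6) + (-2.6)·(-2.6) + (1.4)·(1.4) + (3.4)·(3.4) + (0.4)·(0.4)) / 4 = 27.2/4 = 6.8
  S[X,Y] = ((-2.6)·(-4.2) + (-2.6)·(-3.2) + (1.4)·(1.8) + (3.4)·(1.8) + (0.4)·(3.8)) / 4 = 29.4/4 = 7.35
  S[Y,Y] = ((-4.2)·(-4.2) + (-3.2)·(-3.2) + (1.8)·(1.8) + (1.8)·(1.8) + (3.8)·(3.8)) / 4 = 48.8/4 = 12.2
  S = [[6.8, 7.35],
 [7.35, 12.2]].

Step 3 — invert S. det(S) = 6.8·12.2 - (7.35)² = 28.9375.
  S^{-1} = (1/det) · [[d, -b], [-b, a]] = [[0.4216, -0.254],
 [-0.254, 0.235]].

Step 4 — quadratic form (x̄ - mu_0)^T · S^{-1} · (x̄ - mu_0):
  S^{-1} · (x̄ - mu_0) = (0.5374, -0.1434),
  (x̄ - mu_0)^T · [...] = (2.6)·(0.5374) + (2.2)·(-0.1434) = 1.0816.

Step 5 — scale by n: T² = 5 · 1.0816 = 5.4082.

T² ≈ 5.4082


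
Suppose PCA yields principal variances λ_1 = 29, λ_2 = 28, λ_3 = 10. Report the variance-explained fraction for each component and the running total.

Step 1 — total variance = trace(Sigma) = Σ λ_i = 29 + 28 + 10 = 67.

Step 2 — fraction explained by component i = λ_i / Σ λ:
  PC1: 29/67 = 0.4328
  PC2: 28/67 = 0.4179
  PC3: 10/67 = 0.1493

Step 3 — cumulative fraction after k components = (λ_1 + ... + λ_k) / Σ λ:
  k = 1: 29/67 = 0.4328
  k = 2: (29 + 28)/67 = 57/67 = 0.8507
  k = 3: (29 + 28 + 10)/67 = 67/67 = 1

Summary (fraction, with percent):

explained: PC1 0.4328 (43.28%), PC2 0.4179 (41.79%), PC3 0.1493 (14.93%);  cumulative: 0.4328, 0.8507, 1


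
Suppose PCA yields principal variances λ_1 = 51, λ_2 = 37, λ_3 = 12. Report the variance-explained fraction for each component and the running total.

Step 1 — total variance = trace(Sigma) = Σ λ_i = 51 + 37 + 12 = 100.

Step 2 — fraction explained by component i = λ_i / Σ λ:
  PC1: 51/100 = 0.51
  PC2: 37/100 = 0.37
  PC3: 12/100 = 0.12

Step 3 — cumulative fraction after k components = (λ_1 + ... + λ_k) / Σ λ:
  k = 1: 51/100 = 0.51
  k = 2: (51 + 37)/100 = 88/100 = 0.88
  k = 3: (51 + 37 + 12)/100 = 100/100 = 1

Summary (fraction, with percent):

explained: PC1 0.51 (51%), PC2 0.37 (37%), PC3 0.12 (12%);  cumulative: 0.51, 0.88, 1


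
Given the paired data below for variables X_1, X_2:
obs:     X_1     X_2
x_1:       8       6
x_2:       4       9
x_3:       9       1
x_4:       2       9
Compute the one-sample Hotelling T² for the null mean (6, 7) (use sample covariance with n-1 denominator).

Step 1 — sample mean vector:
  mean(X_1) = (8 + 4 + 9 + 2) / 4 = 23/4 = 5.75
  mean(X_2) = (6 + 9 + 1 + 9) / 4 = 25/4 = 6.25
  x̄ = (5.75, 6.25),  deviation x̄ - mu_0 = (5.75, 6.25) - (6, 7) = (-0.25, -0.75).

Step 2 — sample covariance matrix, S[i,j] = (1/(n-1)) · Σ_k (x_{k,i} - mean_i) · (x_{k,j} - mean_j), divisor n-1 = 3:
  S[X_1,X_1] = ((2.25)·(2.25) + (-1.75)·(-1.75) + (3.25)·(3.25) + (-3.75)·(-3.75)) / 3 = 32.75/3 = 10.9167
  S[X_1,X_2] = ((2.25)·(-0.25) + (-1.75)·(2.75) + (3.25)·(-5.25) + (-3.75)·(2.75)) / 3 = -32.75/3 = -10.9167
  S[X_2,X_2] = ((-0.25)·(-0.25) + (2.75)·(2.75) + (-5.25)·(-5.25) + (2.75)·(2.75)) / 3 = 42.75/3 = 14.25
  S = [[10.9167, -10.9167],
 [-10.9167, 14.25]].

Step 3 — invert S. det(S) = 10.9167·14.25 - (-10.9167)² = 36.3889.
  S^{-1} = (1/det) · [[d, -b], [-b, a]] = [[0.3916, 0.3],
 [0.3, 0.3]].

Step 4 — quadratic form (x̄ - mu_0)^T · S^{-1} · (x̄ - mu_0):
  S^{-1} · (x̄ - mu_0) = (-0.3229, -0.3),
  (x̄ - mu_0)^T · [...] = (-0.25)·(-0.3229) + (-0.75)·(-0.3) = 0.3057.

Step 5 — scale by n: T² = 4 · 0.3057 = 1.2229.

T² ≈ 1.2229


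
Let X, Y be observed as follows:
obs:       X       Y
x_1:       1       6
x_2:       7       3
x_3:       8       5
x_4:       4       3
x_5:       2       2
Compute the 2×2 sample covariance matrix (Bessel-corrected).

Step 1 — column means:
  mean(X) = (1 + 7 + 8 + 4 + 2) / 5 = 22/5 = 4.4
  mean(Y) = (6 + 3 + 5 + 3 + 2) / 5 = 19/5 = 3.8

Step 2 — sample covariance S[i,j] = (1/(n-1)) · Σ_k (x_{k,i} - mean_i) · (x_{k,j} - mean_j), with n-1 = 4.
  S[X,X] = ((-3.4)·(-3.4) + (2.6)·(2.6) + (3.6)·(3.6) + (-0.4)·(-0.4) + (-2.4)·(-2.4)) / 4 = 37.2/4 = 9.3
  S[X,Y] = ((-3.4)·(2.2) + (2.6)·(-0.8) + (3.6)·(1.2) + (-0.4)·(-0.8) + (-2.4)·(-1.8)) / 4 = -0.6/4 = -0.15
  S[Y,Y] = ((2.2)·(2.2) + (-0.8)·(-0.8) + (1.2)·(1.2) + (-0.8)·(-0.8) + (-1.8)·(-1.8)) / 4 = 10.8/4 = 2.7

S is symmetric (S[j,i] = S[i,j]). Assembling:

S = [[9.3, -0.15],
 [-0.15, 2.7]]


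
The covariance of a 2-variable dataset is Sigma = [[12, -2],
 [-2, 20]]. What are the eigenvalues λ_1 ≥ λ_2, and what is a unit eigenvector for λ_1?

Step 1 — characteristic polynomial of 2×2 Sigma:
  det(Sigma - λI) = λ² - trace · λ + det = 0.
  trace = 12 + 20 = 32, det = 12·20 - (-2)² = 236.
Step 2 — discriminant:
  Δ = trace² - 4·det = 1024 - 944 = 80.
Step 3 — eigenvalues:
  λ = (trace ± √Δ)/2 = (32 ± 8.9443)/2,
  λ_1 = 20.4721,  λ_2 = 11.5279.

Step 4 — unit eigenvector for λ_1: solve (Sigma - λ_1 I)v = 0. First row:
  (12 - 20.4721)·v_x + (-2)·v_y = 0, i.e. (-8.4721)·v_x + (-2)·v_y = 0,
  so v ∝ (b, λ_1 - a) = (-2, 8.4721); multiply by -1 so the first entry is positive: u = (2, -8.4721).
  ||u|| = √((2)² + (-8.4721)²) = √(75.7771) ≈ 8.705,
  v_1 = u/||u|| ≈ (0.2298, -0.9732) (||v_1|| = 1).

λ_1 = 20.4721,  λ_2 = 11.5279;  v_1 ≈ (0.2298, -0.9732)


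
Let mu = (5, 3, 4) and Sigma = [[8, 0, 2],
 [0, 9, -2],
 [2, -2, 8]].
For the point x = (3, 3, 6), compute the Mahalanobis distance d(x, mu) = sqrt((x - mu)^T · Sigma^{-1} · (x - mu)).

Step 1 — centre the observation: (x - mu) = (-2, 0, 2).

Step 2 — invert Sigma (cofactor / det for 3×3, or solve directly):
  Sigma^{-1} = [[0.1339, -0.0079, -0.0354],
 [-0.0079, 0.1181, 0.0315],
 [-0.0354, 0.0315, 0.1417]].

Step 3 — form the quadratic (x - mu)^T · Sigma^{-1} · (x - mu):
  Sigma^{-1} · (x - mu) = (-0.3386, 0.0787, 0.3543).
  (x - mu)^T · [Sigma^{-1} · (x - mu)] = (-2)·(-0.3386) + (0)·(0.0787) + (2)·(0.3543) = 1.3858.

Step 4 — take square root: d = √(1.3858) ≈ 1.1772.

d(x, mu) = √(1.3858) ≈ 1.1772


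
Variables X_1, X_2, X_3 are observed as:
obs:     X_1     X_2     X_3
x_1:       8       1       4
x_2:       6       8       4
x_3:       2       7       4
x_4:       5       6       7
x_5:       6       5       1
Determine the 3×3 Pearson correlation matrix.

Step 1 — column means:
  mean(X_1) = (8 + 6 + 2 + 5 + 6) / 5 = 27/5 = 5.4
  mean(X_2) = (1 + 8 + 7 + 6 + 5) / 5 = 27/5 = 5.4
  mean(X_3) = (4 + 4 + 4 + 7 + 1) / 5 = 20/5 = 4

Step 2 — sample variances and covariances s[i,j] = (1/(n-1)) · Σ_k (x_{k,i} - mean_i) · (x_{k,j} - mean_j), with n-1 = 4:
  s[X_1,X_1] = ((2.6)·(2.6) + (0.6)·(0.6) + (-3.4)·(-3.4) + (-0.4)·(-0.4) + (0.6)·(0.6)) / 4 = 19.2/4 = 4.8
  s[X_1,X_2] = ((2.6)·(-4.4) + (0.6)·(2.6) + (-3.4)·(1.6) + (-0.4)·(0.6) + (0.6)·(-0.4)) / 4 = -15.8/4 = -3.95
  s[X_1,X_3] = ((2.6)·(0) + (0.6)·(0) + (-3.4)·(0) + (-0.4)·(3) + (0.6)·(-3)) / 4 = -3/4 = -0.75
  s[X_2,X_2] = ((-4.4)·(-4.4) + (2.6)·(2.6) + (1.6)·(1.6) + (0.6)·(0.6) + (-0.4)·(-0.4)) / 4 = 29.2/4 = 7.3
  s[X_2,X_3] = ((-4.4)·(0) + (2.6)·(0) + (1.6)·(0) + (0.6)·(3) + (-0.4)·(-3)) / 4 = 3/4 = 0.75
  s[X_3,X_3] = ((0)·(0) + (0)·(0) + (0)·(0) + (3)·(3) + (-3)·(-3)) / 4 = 18/4 = 4.5
  Sample standard deviations s_i = √(s[i,i]):
  s(X_1) = √(4.8) = 2.1909
  s(X_2) = √(7.3) = 2.7019
  s(X_3) = √(4.5) = 2.1213

Step 3 — r_{ij} = s_{ij} / (s_i · s_j):
  r[X_1,X_1] = 1 (diagonal).
  r[X_1,X_2] = -3.95 / (2.1909 · 2.7019) = -3.95 / 5.9195 = -0.6673
  r[X_1,X_3] = -0.75 / (2.1909 · 2.1213) = -0.75 / 4.6476 = -0.1614
  r[X_2,X_2] = 1 (diagonal).
  r[X_2,X_3] = 0.75 / (2.7019 · 2.1213) = 0.75 / 5.7315 = 0.1309
  r[X_3,X_3] = 1 (diagonal).

R is symmetric with unit diagonal. Assembling:

R = [[1, -0.6673, -0.1614],
 [-0.6673, 1, 0.1309],
 [-0.1614, 0.1309, 1]]


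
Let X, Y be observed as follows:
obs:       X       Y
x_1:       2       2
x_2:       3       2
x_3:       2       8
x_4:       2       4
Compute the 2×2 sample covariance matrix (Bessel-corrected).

Step 1 — column means:
  mean(X) = (2 + 3 + 2 + 2) / 4 = 9/4 = 2.25
  mean(Y) = (2 + 2 + 8 + 4) / 4 = 16/4 = 4

Step 2 — sample covariance S[i,j] = (1/(n-1)) · Σ_k (x_{k,i} - mean_i) · (x_{k,j} - mean_j), with n-1 = 3.
  S[X,X] = ((-0.25)·(-0.25) + (0.75)·(0.75) + (-0.25)·(-0.25) + (-0.25)·(-0.25)) / 3 = 0.75/3 = 0.25
  S[X,Y] = ((-0.25)·(-2) + (0.75)·(-2) + (-0.25)·(4) + (-0.25)·(0)) / 3 = -2/3 = -0.6667
  S[Y,Y] = ((-2)·(-2) + (-2)·(-2) + (4)·(4) + (0)·(0)) / 3 = 24/3 = 8

S is symmetric (S[j,i] = S[i,j]). Assembling:

S = [[0.25, -0.6667],
 [-0.6667, 8]]


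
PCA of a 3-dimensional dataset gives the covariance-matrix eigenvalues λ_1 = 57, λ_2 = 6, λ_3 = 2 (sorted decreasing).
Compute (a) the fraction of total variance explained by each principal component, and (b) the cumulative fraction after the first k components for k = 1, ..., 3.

Step 1 — total variance = trace(Sigma) = Σ λ_i = 57 + 6 + 2 = 65.

Step 2 — fraction explained by component i = λ_i / Σ λ:
  PC1: 57/65 = 0.8769
  PC2: 6/65 = 0.0923
  PC3: 2/65 = 0.0308

Step 3 — cumulative fraction after k components = (λ_1 + ... + λ_k) / Σ λ:
  k = 1: 57/65 = 0.8769
  k = 2: (57 + 6)/65 = 63/65 = 0.9692
  k = 3: (57 + 6 + 2)/65 = 65/65 = 1

Summary (fraction, with percent):

explained: PC1 0.8769 (87.69%), PC2 0.0923 (9.23%), PC3 0.0308 (3.08%);  cumulative: 0.8769, 0.9692, 1


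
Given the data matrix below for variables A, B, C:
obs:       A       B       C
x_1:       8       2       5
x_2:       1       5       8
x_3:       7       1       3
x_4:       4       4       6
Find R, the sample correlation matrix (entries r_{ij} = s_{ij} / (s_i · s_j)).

Step 1 — column means:
  mean(A) = (8 + 1 + 7 + 4) / 4 = 20/4 = 5
  mean(B) = (2 + 5 + 1 + 4) / 4 = 12/4 = 3
  mean(C) = (5 + 8 + 3 + 6) / 4 = 22/4 = 5.5

Step 2 — sample variances and covariances s[i,j] = (1/(n-1)) · Σ_k (x_{k,i} - mean_i) · (x_{k,j} - mean_j), with n-1 = 3:
  s[A,A] = ((3)·(3) + (-4)·(-4) + (2)·(2) + (-1)·(-1)) / 3 = 30/3 = 10
  s[A,B] = ((3)·(-1) + (-4)·(2) + (2)·(-2) + (-1)·(1)) / 3 = -16/3 = -5.3333
  s[A,C] = ((3)·(-0.5) + (-4)·(2.5) + (2)·(-2.5) + (-1)·(0.5)) / 3 = -17/3 = -5.6667
  s[B,B] = ((-1)·(-1) + (2)·(2) + (-2)·(-2) + (1)·(1)) / 3 = 10/3 = 3.3333
  s[B,C] = ((-1)·(-0.5) + (2)·(2.5) + (-2)·(-2.5) + (1)·(0.5)) / 3 = 11/3 = 3.6667
  s[C,C] = ((-0.5)·(-0.5) + (2.5)·(2.5) + (-2.5)·(-2.5) + (0.5)·(0.5)) / 3 = 13/3 = 4.3333
  Sample standard deviations s_i = √(s[i,i]):
  s(A) = √(10) = 3.1623
  s(B) = √(3.3333) = 1.8257
  s(C) = √(4.3333) = 2.0817

Step 3 — r_{ij} = s_{ij} / (s_i · s_j):
  r[A,A] = 1 (diagonal).
  r[A,B] = -5.3333 / (3.1623 · 1.8257) = -5.3333 / 5.7735 = -0.9238
  r[A,C] = -5.6667 / (3.1623 · 2.0817) = -5.6667 / 6.5828 = -0.8608
  r[B,B] = 1 (diagonal).
  r[B,C] = 3.6667 / (1.8257 · 2.0817) = 3.6667 / 3.8006 = 0.9648
  r[C,C] = 1 (diagonal).

R is symmetric with unit diagonal. Assembling:

R = [[1, -0.9238, -0.8608],
 [-0.9238, 1, 0.9648],
 [-0.8608, 0.9648, 1]]


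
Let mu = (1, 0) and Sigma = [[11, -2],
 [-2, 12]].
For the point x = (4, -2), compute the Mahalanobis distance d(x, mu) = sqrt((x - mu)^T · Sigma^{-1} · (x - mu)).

Step 1 — centre the observation: (x - mu) = (3, -2).

Step 2 — invert Sigma. det(Sigma) = 11·12 - (-2)² = 128.
  Sigma^{-1} = (1/det) · [[d, -b], [-b, a]] = [[0.0938, 0.0156],
 [0.0156, 0.0859]].

Step 3 — form the quadratic (x - mu)^T · Sigma^{-1} · (x - mu):
  Sigma^{-1} · (x - mu) = (0.25, -0.125).
  (x - mu)^T · [Sigma^{-1} · (x - mu)] = (3)·(0.25) + (-2)·(-0.125) = 1.

Step 4 — take square root: d = √(1) ≈ 1.

d(x, mu) = √(1) ≈ 1


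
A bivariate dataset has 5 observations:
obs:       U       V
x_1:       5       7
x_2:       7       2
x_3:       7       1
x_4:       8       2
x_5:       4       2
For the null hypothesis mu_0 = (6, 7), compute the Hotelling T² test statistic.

Step 1 — sample mean vector:
  mean(U) = (5 + 7 + 7 + 8 + 4) / 5 = 31/5 = 6.2
  mean(V) = (7 + 2 + 1 + 2 + 2) / 5 = 14/5 = 2.8
  x̄ = (6.2, 2.8),  deviation x̄ - mu_0 = (6.2, 2.8) - (6, 7) = (0.2, -4.2).

Step 2 — sample covariance matrix, S[i,j] = (1/(n-1)) · Σ_k (x_{k,i} - mean_i) · (x_{k,j} - mean_j), divisor n-1 = 4:
  S[U,U] = ((-1.2)·(-1.2) + (0.8)·(0.8) + (0.8)·(0.8) + (1.8)·(1.8) + (-2.2)·(-2.2)) / 4 = 10.8/4 = 2.7
  S[U,V] = ((-1.2)·(4.2) + (0.8)·(-0.8) + (0.8)·(-1.8) + (1.8)·(-0.8) + (-2.2)·(-0.8)) / 4 = -6.8/4 = -1.7
  S[V,V] = ((4.2)·(4.2) + (-0.8)·(-0.8) + (-1.8)·(-1.8) + (-0.8)·(-0.8) + (-0.8)·(-0.8)) / 4 = 22.8/4 = 5.7
  S = [[2.7, -1.7],
 [-1.7, 5.7]].

Step 3 — invert S. det(S) = 2.7·5.7 - (-1.7)² = 12.5.
  S^{-1} = (1/det) · [[d, -b], [-b, a]] = [[0.456, 0.136],
 [0.136, 0.216]].

Step 4 — quadratic form (x̄ - mu_0)^T · S^{-1} · (x̄ - mu_0):
  S^{-1} · (x̄ - mu_0) = (-0.48, -0.88),
  (x̄ - mu_0)^T · [...] = (0.2)·(-0.48) + (-4.2)·(-0.88) = 3.6.

Step 5 — scale by n: T² = 5 · 3.6 = 18.

T² ≈ 18


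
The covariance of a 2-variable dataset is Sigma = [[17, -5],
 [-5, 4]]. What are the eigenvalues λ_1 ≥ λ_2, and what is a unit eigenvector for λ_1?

Step 1 — characteristic polynomial of 2×2 Sigma:
  det(Sigma - λI) = λ² - trace · λ + det = 0.
  trace = 17 + 4 = 21, det = 17·4 - (-5)² = 43.
Step 2 — discriminant:
  Δ = trace² - 4·det = 441 - 172 = 269.
Step 3 — eigenvalues:
  λ = (trace ± √Δ)/2 = (21 ± 16.4012)/2,
  λ_1 = 18.7006,  λ_2 = 2.2994.

Step 4 — unit eigenvector for λ_1: solve (Sigma - λ_1 I)v = 0. First row:
  (17 - 18.7006)·v_x + (-5)·v_y = 0, i.e. (-1.7006)·v_x + (-5)·v_y = 0,
  so v ∝ (b, λ_1 - a) = (-5, 1.7006); multiply by -1 so the first entry is positive: u = (5, -1.7006).
  ||u|| = √((5)² + (-1.7006)²) = √(27.8921) ≈ 5.2813,
  v_1 = u/||u|| ≈ (0.9467, -0.322) (||v_1|| = 1).

λ_1 = 18.7006,  λ_2 = 2.2994;  v_1 ≈ (0.9467, -0.322)


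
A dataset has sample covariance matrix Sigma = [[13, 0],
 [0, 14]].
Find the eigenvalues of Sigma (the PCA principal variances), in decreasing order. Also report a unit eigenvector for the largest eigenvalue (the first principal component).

Step 1 — characteristic polynomial of 2×2 Sigma:
  det(Sigma - λI) = λ² - trace · λ + det = 0.
  trace = 13 + 14 = 27, det = 13·14 - (0)² = 182.
Step 2 — discriminant:
  Δ = trace² - 4·det = 729 - 728 = 1.
Step 3 — eigenvalues:
  λ = (trace ± √Δ)/2 = (27 ± 1)/2,
  λ_1 = 14,  λ_2 = 13.

Step 4 — unit eigenvector for λ_1: Sigma is diagonal, so its eigenvectors are the coordinate axes. λ_1 = 14 is the diagonal entry on the second coordinate axis, hence
  v_1 = (0, 1) (||v_1|| = 1).

λ_1 = 14,  λ_2 = 13;  v_1 ≈ (0, 1)


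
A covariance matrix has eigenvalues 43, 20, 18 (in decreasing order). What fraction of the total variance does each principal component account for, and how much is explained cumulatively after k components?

Step 1 — total variance = trace(Sigma) = Σ λ_i = 43 + 20 + 18 = 81.

Step 2 — fraction explained by component i = λ_i / Σ λ:
  PC1: 43/81 = 0.5309
  PC2: 20/81 = 0.2469
  PC3: 18/81 = 0.2222

Step 3 — cumulative fraction after k components = (λ_1 + ... + λ_k) / Σ λ:
  k = 1: 43/81 = 0.5309
  k = 2: (43 + 20)/81 = 63/81 = 0.7778
  k = 3: (43 + 20 + 18)/81 = 81/81 = 1

Summary (fraction, with percent):

explained: PC1 0.5309 (53.09%), PC2 0.2469 (24.69%), PC3 0.2222 (22.22%);  cumulative: 0.5309, 0.7778, 1


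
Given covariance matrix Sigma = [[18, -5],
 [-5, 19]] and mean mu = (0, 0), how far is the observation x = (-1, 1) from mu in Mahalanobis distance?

Step 1 — centre the observation: (x - mu) = (-1, 1).

Step 2 — invert Sigma. det(Sigma) = 18·19 - (-5)² = 317.
  Sigma^{-1} = (1/det) · [[d, -b], [-b, a]] = [[0.0599, 0.0158],
 [0.0158, 0.0568]].

Step 3 — form the quadratic (x - mu)^T · Sigma^{-1} · (x - mu):
  Sigma^{-1} · (x - mu) = (-0.0442, 0.041).
  (x - mu)^T · [Sigma^{-1} · (x - mu)] = (-1)·(-0.0442) + (1)·(0.041) = 0.0852.

Step 4 — take square root: d = √(0.0852) ≈ 0.2918.

d(x, mu) = √(0.0852) ≈ 0.2918


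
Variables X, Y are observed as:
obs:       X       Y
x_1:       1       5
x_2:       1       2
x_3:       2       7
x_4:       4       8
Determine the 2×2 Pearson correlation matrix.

Step 1 — column means:
  mean(X) = (1 + 1 + 2 + 4) / 4 = 8/4 = 2
  mean(Y) = (5 + 2 + 7 + 8) / 4 = 22/4 = 5.5

Step 2 — sample variances and covariances s[i,j] = (1/(n-1)) · Σ_k (x_{k,i} - mean_i) · (x_{k,j} - mean_j), with n-1 = 3:
  s[X,X] = ((-1)·(-1) + (-1)·(-1) + (0)·(0) + (2)·(2)) / 3 = 6/3 = 2
  s[X,Y] = ((-1)·(-0.5) + (-1)·(-3.5) + (0)·(1.5) + (2)·(2.5)) / 3 = 9/3 = 3
  s[Y,Y] = ((-0.5)·(-0.5) + (-3.5)·(-3.5) + (1.5)·(1.5) + (2.5)·(2.5)) / 3 = 21/3 = 7
  Sample standard deviations s_i = √(s[i,i]):
  s(X) = √(2) = 1.4142
  s(Y) = √(7) = 2.6458

Step 3 — r_{ij} = s_{ij} / (s_i · s_j):
  r[X,X] = 1 (diagonal).
  r[X,Y] = 3 / (1.4142 · 2.6458) = 3 / 3.7417 = 0.8018
  r[Y,Y] = 1 (diagonal).

R is symmetric with unit diagonal. Assembling:

R = [[1, 0.8018],
 [0.8018, 1]]


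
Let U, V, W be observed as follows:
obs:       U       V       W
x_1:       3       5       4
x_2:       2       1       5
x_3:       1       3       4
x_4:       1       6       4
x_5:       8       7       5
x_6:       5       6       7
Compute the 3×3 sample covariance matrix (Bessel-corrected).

Step 1 — column means:
  mean(U) = (3 + 2 + 1 + 1 + 8 + 5) / 6 = 20/6 = 3.3333
  mean(V) = (5 + 1 + 3 + 6 + 7 + 6) / 6 = 28/6 = 4.6667
  mean(W) = (4 + 5 + 4 + 4 + 5 + 7) / 6 = 29/6 = 4.8333

Step 2 — sample covariance S[i,j] = (1/(n-1)) · Σ_k (x_{k,i} - mean_i) · (x_{k,j} - mean_j), with n-1 = 5.
  S[U,U] = ((-0.3333)·(-0.3333) + (-1.3333)·(-1.3333) + (-2.3333)·(-2.3333) + (-2.3333)·(-2.3333) + (4.6667)·(4.6667) + (1.6667)·(1.6667)) / 5 = 37.3333/5 = 7.4667
  S[U,V] = ((-0.3333)·(0.3333) + (-1.3333)·(-3.6667) + (-2.3333)·(-1.6667) + (-2.3333)·(1.3333) + (4.6667)·(2.3333) + (1.6667)·(1.3333)) / 5 = 18.6667/5 = 3.7333
  S[U,W] = ((-0.3333)·(-0.8333) + (-1.3333)·(0.1667) + (-2.3333)·(-0.8333) + (-2.3333)·(-0.8333) + (4.6667)·(0.1667) + (1.6667)·(2.1667)) / 5 = 8.3333/5 = 1.6667
  S[V,V] = ((0.3333)·(0.3333) + (-3.6667)·(-3.6667) + (-1.6667)·(-1.6667) + (1.3333)·(1.3333) + (2.3333)·(2.3333) + (1.3333)·(1.3333)) / 5 = 25.3333/5 = 5.0667
  S[V,W] = ((0.3333)·(-0.8333) + (-3.6667)·(0.1667) + (-1.6667)·(-0.8333) + (1.3333)·(-0.8333) + (2.3333)·(0.1667) + (1.3333)·(2.1667)) / 5 = 2.6667/5 = 0.5333
  S[W,W] = ((-0.8333)·(-0.8333) + (0.1667)·(0.1667) + (-0.8333)·(-0.8333) + (-0.8333)·(-0.8333) + (0.1667)·(0.1667) + (2.1667)·(2.1667)) / 5 = 6.8333/5 = 1.3667

S is symmetric (S[j,i] = S[i,j]). Assembling:

S = [[7.4667, 3.7333, 1.6667],
 [3.7333, 5.0667, 0.5333],
 [1.6667, 0.5333, 1.3667]]
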